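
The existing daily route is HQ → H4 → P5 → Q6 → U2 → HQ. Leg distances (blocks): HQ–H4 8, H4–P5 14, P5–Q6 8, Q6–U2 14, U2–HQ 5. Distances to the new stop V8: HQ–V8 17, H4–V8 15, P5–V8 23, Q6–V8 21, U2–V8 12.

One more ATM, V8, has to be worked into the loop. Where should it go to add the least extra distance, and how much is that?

+19 blocks — insert V8 between Q6 and U2.

Insertion cost between consecutive stops i–j is d(i,V8) + d(V8,j) − d(i,j):
  between HQ and H4: 17 + 15 − 8 = 24
  between H4 and P5: 15 + 23 − 14 = 24
  between P5 and Q6: 23 + 21 − 8 = 36
  between Q6 and U2: 21 + 12 − 14 = 19
  between U2 and HQ: 12 + 17 − 5 = 24
Cheapest insertion is between Q6 and U2, adding 19.
New total = 49 + 19 = 68.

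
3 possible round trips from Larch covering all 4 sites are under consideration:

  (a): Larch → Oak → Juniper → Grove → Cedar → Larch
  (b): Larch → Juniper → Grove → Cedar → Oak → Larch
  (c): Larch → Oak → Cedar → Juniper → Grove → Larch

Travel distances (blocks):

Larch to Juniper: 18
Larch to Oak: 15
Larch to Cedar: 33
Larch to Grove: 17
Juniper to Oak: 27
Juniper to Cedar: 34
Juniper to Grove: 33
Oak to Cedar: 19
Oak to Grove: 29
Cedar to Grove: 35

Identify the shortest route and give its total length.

118 blocks — (c) is the shortest.

(a): 15 + 27 + 33 + 35 + 33 = 143
(b): 18 + 33 + 35 + 19 + 15 = 120
(c): 15 + 19 + 34 + 33 + 17 = 118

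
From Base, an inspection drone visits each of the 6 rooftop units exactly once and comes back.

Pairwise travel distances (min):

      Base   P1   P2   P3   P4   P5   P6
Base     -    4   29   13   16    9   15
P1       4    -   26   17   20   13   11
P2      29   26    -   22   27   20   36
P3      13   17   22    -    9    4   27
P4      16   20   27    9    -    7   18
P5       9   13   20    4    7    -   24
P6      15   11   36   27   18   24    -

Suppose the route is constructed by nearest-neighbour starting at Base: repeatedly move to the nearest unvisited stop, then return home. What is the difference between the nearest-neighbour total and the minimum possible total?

2 min longer than the optimal tour.

Base: P1=4, P5=9, P3=13, P6=15, P4=16, P2=29 ⇒ P1
P1: P6=11, P5=13, P3=17, P4=20, P2=26 ⇒ P6
P6: P4=18, P5=24, P3=27, P2=36 ⇒ P4
P4: P5=7, P3=9, P2=27 ⇒ P5
P5: P3=4, P2=20 ⇒ P3
P3: P2=22 ⇒ P2
NN route Base → P1 → P6 → P4 → P5 → P3 → P2 → Base costs 95.
Optimal: Base → P1 → P6 → P4 → P3 → P2 → P5 → Base costs 93 (by enumerating all 360 distinct tours).
Excess = 95 − 93 = 2.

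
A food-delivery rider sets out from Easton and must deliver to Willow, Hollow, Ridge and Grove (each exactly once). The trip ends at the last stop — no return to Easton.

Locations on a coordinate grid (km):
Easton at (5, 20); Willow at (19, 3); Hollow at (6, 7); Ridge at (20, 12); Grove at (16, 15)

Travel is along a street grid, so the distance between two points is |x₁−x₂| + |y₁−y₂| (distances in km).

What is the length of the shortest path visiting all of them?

There are 4! = 24 possible orderings.
Easton→Willow→Hollow→Ridge→Grove: 31+17+19+7 = 74
Easton→Willow→Hollow→Grove→Ridge: 31+17+18+7 = 73
Easton→Willow→Ridge→Hollow→Grove: 31+10+19+18 = 78
Easton→Willow→Ridge→Grove→Hollow: 31+10+7+18 = 66
Easton→Willow→Grove→Hollow→Ridge: 31+15+18+19 = 83
Easton→Willow→Grove→Ridge→Hollow: 31+15+7+19 = 72
Easton→Hollow→Willow→Ridge→Grove: 14+17+10+7 = 48
Easton→Hollow→Willow→Grove→Ridge: 14+17+15+7 = 53
Easton→Hollow→Ridge→Willow→Grove: 14+19+10+15 = 58
Easton→Hollow→Ridge→Grove→Willow: 14+19+7+15 = 55
Easton→Hollow→Grove→Willow→Ridge: 14+18+15+10 = 57
Easton→Hollow→Grove→Ridge→Willow: 14+18+7+10 = 49
Easton→Ridge→Willow→Hollow→Grove: 23+10+17+18 = 68
Easton→Ridge→Willow→Grove→Hollow: 23+10+15+18 = 66
… (10 more)
The minimum is 48.
One shortest path: Easton → Hollow → Willow → Ridge → Grove.

Minimum one-way distance = 48 km.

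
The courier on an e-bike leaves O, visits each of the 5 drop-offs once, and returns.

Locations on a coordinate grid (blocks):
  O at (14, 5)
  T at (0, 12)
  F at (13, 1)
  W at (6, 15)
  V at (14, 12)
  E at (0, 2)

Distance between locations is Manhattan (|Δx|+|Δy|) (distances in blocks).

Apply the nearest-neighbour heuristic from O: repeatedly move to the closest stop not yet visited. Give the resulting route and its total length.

Nearest-neighbour total = 64 blocks; route O → F → V → W → T → E → O.

O → [F:5 / V:7 / E:17 / W:18 / T:21] → F (5)
F → [V:12 / E:14 / W:21 / T:24] → V (12)
V → [W:11 / T:14 / E:24] → W (11)
W → [T:9 / E:19] → T (9)
T → [E:10] → E (10)
Return E→O: 17.
Total = 5 + 12 + 11 + 9 + 10 + 17 = 64.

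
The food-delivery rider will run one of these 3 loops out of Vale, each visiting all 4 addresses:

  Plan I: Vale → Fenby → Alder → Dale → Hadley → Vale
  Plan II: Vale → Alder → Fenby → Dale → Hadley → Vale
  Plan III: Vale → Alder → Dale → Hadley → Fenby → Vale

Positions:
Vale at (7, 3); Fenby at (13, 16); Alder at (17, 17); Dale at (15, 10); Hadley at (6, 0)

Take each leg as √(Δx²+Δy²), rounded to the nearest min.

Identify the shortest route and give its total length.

Shortest is Plan I, total 41 min.

Plan I: 14 + 4 + 7 + 13 + 3 = 41
Plan II: 17 + 4 + 6 + 13 + 3 = 43
Plan III: 17 + 7 + 13 + 17 + 14 = 68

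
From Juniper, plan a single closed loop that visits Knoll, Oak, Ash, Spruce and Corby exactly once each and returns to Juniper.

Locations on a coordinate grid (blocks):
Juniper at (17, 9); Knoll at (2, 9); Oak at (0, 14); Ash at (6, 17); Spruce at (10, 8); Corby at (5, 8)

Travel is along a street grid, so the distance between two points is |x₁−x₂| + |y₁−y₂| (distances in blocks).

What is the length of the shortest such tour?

There are 60 distinct closed tours to check (reversals are equivalent).
Juniper → Knoll → Oak → Ash → Spruce → Corby → Juniper: 15+7+9+13+5+13 = 62
Juniper → Knoll → Oak → Ash → Corby → Spruce → Juniper: 15+7+9+10+5+8 = 54
Juniper → Knoll → Oak → Spruce → Ash → Corby → Juniper: 15+7+16+13+10+13 = 74
Juniper → Knoll → Oak → Spruce → Corby → Ash → Juniper: 15+7+16+5+10+19 = 72
Juniper → Knoll → Oak → Corby → Ash → Spruce → Juniper: 15+7+11+10+13+8 = 64
Juniper → Knoll → Oak → Corby → Spruce → Ash → Juniper: 15+7+11+5+13+19 = 70
Juniper → Knoll → Ash → Oak → Spruce → Corby → Juniper: 15+12+9+16+5+13 = 70
Juniper → Knoll → Ash → Oak → Corby → Spruce → Juniper: 15+12+9+11+5+8 = 60
Juniper → Knoll → Ash → Spruce → Oak → Corby → Juniper: 15+12+13+16+11+13 = 80
Juniper → Knoll → Ash → Spruce → Corby → Oak → Juniper: 15+12+13+5+11+22 = 78
Juniper → Knoll → Ash → Corby → Oak → Spruce → Juniper: 15+12+10+11+16+8 = 72
Juniper → Knoll → Ash → Corby → Spruce → Oak → Juniper: 15+12+10+5+16+22 = 80
Juniper → Knoll → Spruce → Oak → Ash → Corby → Juniper: 15+9+16+9+10+13 = 72
Juniper → Knoll → Spruce → Oak → Corby → Ash → Juniper: 15+9+16+11+10+19 = 80
… (46 more)
Juniper → Ash → Oak → Knoll → Corby → Spruce → Juniper: 19+9+7+4+5+8 = 52  ← best
The minimum is 52.
One optimal route: Juniper → Ash → Oak → Knoll → Corby → Spruce → Juniper (or its reverse).

52 blocks — the shortest possible round trip.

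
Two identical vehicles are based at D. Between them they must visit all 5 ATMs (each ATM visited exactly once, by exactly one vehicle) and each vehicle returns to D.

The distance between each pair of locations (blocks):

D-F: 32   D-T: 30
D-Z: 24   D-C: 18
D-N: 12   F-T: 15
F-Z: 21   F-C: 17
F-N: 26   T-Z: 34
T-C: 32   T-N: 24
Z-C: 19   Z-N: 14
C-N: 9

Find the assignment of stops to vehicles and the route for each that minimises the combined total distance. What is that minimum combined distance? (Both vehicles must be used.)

Check every non-empty split of the stops between the two vehicles; for each half take its own optimal tour:
  {F} + {T, Z, C, N}: 64 + 104 = 168
  {T} + {F, Z, C, N}: 60 + 82 = 142
  {F, T} + {Z, C, N}: 77 + 63 = 140
  {Z} + {F, T, C, N}: 48 + 83 = 131
  {F, Z} + {T, C, N}: 77 + 81 = 158
  {T, Z} + {F, C, N}: 88 + 70 = 158
  … (15 splits in total)
  {F, T, Z, C} + {N}: 103 + 24 = 127  ← best
Best: vehicle 1 D → T → F → Z → C → D = 103; vehicle 2 D → N → D = 24; combined 127.

127 blocks — the smallest possible combined total.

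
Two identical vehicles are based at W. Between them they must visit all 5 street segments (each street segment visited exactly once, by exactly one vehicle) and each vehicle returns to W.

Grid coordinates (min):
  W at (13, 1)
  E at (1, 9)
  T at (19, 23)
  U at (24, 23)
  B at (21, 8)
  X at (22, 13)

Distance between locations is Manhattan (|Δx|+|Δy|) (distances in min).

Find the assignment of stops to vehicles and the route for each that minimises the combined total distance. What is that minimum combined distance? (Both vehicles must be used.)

Check every non-empty split of the stops between the two vehicles; for each half take its own optimal tour:
  {E} + {T, U, B, X}: 40 + 66 = 106
  {T} + {E, U, B, X}: 56 + 90 = 146
  {E, T} + {U, B, X}: 80 + 66 = 146
  {U} + {E, T, B, X}: 66 + 86 = 152
  {E, U} + {T, B, X}: 90 + 62 = 152
  {T, U} + {E, B, X}: 66 + 66 = 132
  … (15 splits in total)
Best: vehicle 1 W → E → W = 40; vehicle 2 W → T → U → X → B → W = 66; combined 106.

Minimum combined distance: 106 min.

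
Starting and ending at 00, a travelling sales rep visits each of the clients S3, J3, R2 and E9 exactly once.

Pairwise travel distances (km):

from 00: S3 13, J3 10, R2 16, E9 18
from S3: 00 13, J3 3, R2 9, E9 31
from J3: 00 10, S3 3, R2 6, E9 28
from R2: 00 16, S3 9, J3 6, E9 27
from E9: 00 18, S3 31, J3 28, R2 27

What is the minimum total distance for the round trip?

With 4 stops there are 4!/2 = 12 distinct round trips (a route and its reverse cost the same).
00 → S3 → J3 → R2 → E9 → 00: 13+3+6+27+18 = 67
00 → S3 → J3 → E9 → R2 → 00: 13+3+28+27+16 = 87
00 → S3 → R2 → J3 → E9 → 00: 13+9+6+28+18 = 74
00 → S3 → R2 → E9 → J3 → 00: 13+9+27+28+10 = 87
00 → S3 → E9 → J3 → R2 → 00: 13+31+28+6+16 = 94
00 → S3 → E9 → R2 → J3 → 00: 13+31+27+6+10 = 87
00 → J3 → S3 → R2 → E9 → 00: 10+3+9+27+18 = 67
00 → J3 → S3 → E9 → R2 → 00: 10+3+31+27+16 = 87
00 → J3 → R2 → S3 → E9 → 00: 10+6+9+31+18 = 74
00 → J3 → E9 → S3 → R2 → 00: 10+28+31+9+16 = 94
00 → R2 → S3 → J3 → E9 → 00: 16+9+3+28+18 = 74
00 → R2 → J3 → S3 → E9 → 00: 16+6+3+31+18 = 74
The minimum is 67.
One optimal route: 00 → S3 → J3 → R2 → E9 → 00 (or its reverse).

Minimum total distance: 67 km.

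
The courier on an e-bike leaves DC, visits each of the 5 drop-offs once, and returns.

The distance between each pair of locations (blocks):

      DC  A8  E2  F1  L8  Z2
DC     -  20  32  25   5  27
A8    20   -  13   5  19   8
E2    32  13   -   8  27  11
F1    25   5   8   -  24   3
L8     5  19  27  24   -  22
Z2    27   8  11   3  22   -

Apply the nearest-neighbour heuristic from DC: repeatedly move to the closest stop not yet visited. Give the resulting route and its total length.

From DC: distances to unvisited — L8=5, A8=20, F1=25, Z2=27, E2=32. Nearest is L8 (5).
From L8: distances to unvisited — A8=19, Z2=22, F1=24, E2=27. Nearest is A8 (19).
From A8: distances to unvisited — F1=5, Z2=8, E2=13. Nearest is F1 (5).
From F1: distances to unvisited — Z2=3, E2=8. Nearest is Z2 (3).
From Z2: distances to unvisited — E2=11. Nearest is E2 (11).
Return E2→DC: 32.
Total = 5 + 19 + 5 + 3 + 11 + 32 = 75.

Nearest-neighbour total = 75 blocks; route DC → L8 → A8 → F1 → Z2 → E2 → DC.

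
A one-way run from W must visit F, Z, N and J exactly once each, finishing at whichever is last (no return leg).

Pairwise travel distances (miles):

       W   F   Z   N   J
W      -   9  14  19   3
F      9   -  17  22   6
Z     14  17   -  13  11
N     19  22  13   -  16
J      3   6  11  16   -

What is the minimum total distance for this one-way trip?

Minimum one-way distance = 39 miles.

There are 4! = 24 possible orderings.
W → F → Z → N → J: 9+17+13+16 = 55
W → F → Z → J → N: 9+17+11+16 = 53
W → F → N → Z → J: 9+22+13+11 = 55
W → F → N → J → Z: 9+22+16+11 = 58
W → F → J → Z → N: 9+6+11+13 = 39
W → F → J → N → Z: 9+6+16+13 = 44
W → Z → F → N → J: 14+17+22+16 = 69
W → Z → F → J → N: 14+17+6+16 = 53
W → Z → N → F → J: 14+13+22+6 = 55
W → Z → N → J → F: 14+13+16+6 = 49
W → Z → J → F → N: 14+11+6+22 = 53
W → Z → J → N → F: 14+11+16+22 = 63
W → N → F → Z → J: 19+22+17+11 = 69
W → N → F → J → Z: 19+22+6+11 = 58
… (10 more)
The minimum is 39.
One shortest path: W → F → J → Z → N.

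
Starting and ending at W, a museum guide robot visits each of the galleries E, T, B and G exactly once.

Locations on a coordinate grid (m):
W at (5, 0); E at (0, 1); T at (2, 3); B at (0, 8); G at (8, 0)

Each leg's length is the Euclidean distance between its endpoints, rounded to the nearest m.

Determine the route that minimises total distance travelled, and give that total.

Shortest round trip = 27 m.

W-E-T-B-G-W: 5+3+5+11+3 = 27
W-E-T-G-B-W: 5+3+7+11+9 = 35
W-E-B-T-G-W: 5+7+5+7+3 = 27
W-E-B-G-T-W: 5+7+11+7+4 = 34
W-E-G-T-B-W: 5+8+7+5+9 = 34
W-E-G-B-T-W: 5+8+11+5+4 = 33
W-T-E-B-G-W: 4+3+7+11+3 = 28
W-T-E-G-B-W: 4+3+8+11+9 = 35
W-T-B-E-G-W: 4+5+7+8+3 = 27
W-T-G-E-B-W: 4+7+8+7+9 = 35
W-B-E-T-G-W: 9+7+3+7+3 = 29
W-B-T-E-G-W: 9+5+3+8+3 = 28
The minimum is 27.
One optimal route: W → E → T → B → G → W (or its reverse).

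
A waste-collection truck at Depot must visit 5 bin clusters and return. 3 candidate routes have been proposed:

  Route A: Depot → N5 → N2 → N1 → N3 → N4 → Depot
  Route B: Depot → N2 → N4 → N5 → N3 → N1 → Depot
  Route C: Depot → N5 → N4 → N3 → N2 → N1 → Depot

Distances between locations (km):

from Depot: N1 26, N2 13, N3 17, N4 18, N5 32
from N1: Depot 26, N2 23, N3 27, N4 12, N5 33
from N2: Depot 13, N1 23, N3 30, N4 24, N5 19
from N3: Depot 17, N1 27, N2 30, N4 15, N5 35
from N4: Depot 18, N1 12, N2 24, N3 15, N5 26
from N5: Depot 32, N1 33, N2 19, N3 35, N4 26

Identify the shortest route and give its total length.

Shortest is Route A, total 134 km.

Route A: 32 + 19 + 23 + 27 + 15 + 18 = 134
Route B: 13 + 24 + 26 + 35 + 27 + 26 = 151
Route C: 32 + 26 + 15 + 30 + 23 + 26 = 152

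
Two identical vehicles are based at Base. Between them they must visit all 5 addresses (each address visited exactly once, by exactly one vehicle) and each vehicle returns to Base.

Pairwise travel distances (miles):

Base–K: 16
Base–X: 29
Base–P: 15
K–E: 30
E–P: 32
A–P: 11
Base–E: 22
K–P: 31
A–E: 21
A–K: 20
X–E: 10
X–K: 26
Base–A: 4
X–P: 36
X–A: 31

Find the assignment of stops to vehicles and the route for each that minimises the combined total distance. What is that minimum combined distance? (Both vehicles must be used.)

104 miles — the smallest possible combined total.

Try each way of splitting the stops between the two vehicles (each non-empty) and, for each split, find the best tour for each vehicle:
  {X} + {A, K, E, P}: 58 + 93 = 151
  {A} + {X, K, E, P}: 8 + 99 = 107
  {X, A} + {K, E, P}: 64 + 93 = 157
  {K} + {X, A, E, P}: 32 + 83 = 115
  {X, K} + {A, E, P}: 71 + 69 = 140
  {A, K} + {X, E, P}: 40 + 83 = 123
  … (15 splits in total)
  {X, K, E} + {A, P}: 74 + 30 = 104  ← best
Best: vehicle 1 Base → K → X → E → Base = 74; vehicle 2 Base → A → P → Base = 30; combined 104.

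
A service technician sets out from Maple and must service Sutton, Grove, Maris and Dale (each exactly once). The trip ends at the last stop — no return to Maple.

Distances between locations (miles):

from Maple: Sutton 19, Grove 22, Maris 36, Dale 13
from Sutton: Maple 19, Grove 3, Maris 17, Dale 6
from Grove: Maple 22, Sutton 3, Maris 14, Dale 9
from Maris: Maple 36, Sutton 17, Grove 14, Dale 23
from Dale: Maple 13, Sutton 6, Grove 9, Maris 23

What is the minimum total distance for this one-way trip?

Shortest open route: 36 miles.

There are 4! = 24 possible orderings.
Maple → Sutton → Grove → Maris → Dale: 19+3+14+23 = 59
Maple → Sutton → Grove → Dale → Maris: 19+3+9+23 = 54
Maple → Sutton → Maris → Grove → Dale: 19+17+14+9 = 59
Maple → Sutton → Maris → Dale → Grove: 19+17+23+9 = 68
Maple → Sutton → Dale → Grove → Maris: 19+6+9+14 = 48
Maple → Sutton → Dale → Maris → Grove: 19+6+23+14 = 62
Maple → Grove → Sutton → Maris → Dale: 22+3+17+23 = 65
Maple → Grove → Sutton → Dale → Maris: 22+3+6+23 = 54
Maple → Grove → Maris → Sutton → Dale: 22+14+17+6 = 59
Maple → Grove → Maris → Dale → Sutton: 22+14+23+6 = 65
Maple → Grove → Dale → Sutton → Maris: 22+9+6+17 = 54
Maple → Grove → Dale → Maris → Sutton: 22+9+23+17 = 71
Maple → Maris → Sutton → Grove → Dale: 36+17+3+9 = 65
Maple → Maris → Sutton → Dale → Grove: 36+17+6+9 = 68
… (10 more)
Maple → Dale → Sutton → Grove → Maris: 13+6+3+14 = 36  ← best
The minimum is 36.
One shortest path: Maple → Dale → Sutton → Grove → Maris.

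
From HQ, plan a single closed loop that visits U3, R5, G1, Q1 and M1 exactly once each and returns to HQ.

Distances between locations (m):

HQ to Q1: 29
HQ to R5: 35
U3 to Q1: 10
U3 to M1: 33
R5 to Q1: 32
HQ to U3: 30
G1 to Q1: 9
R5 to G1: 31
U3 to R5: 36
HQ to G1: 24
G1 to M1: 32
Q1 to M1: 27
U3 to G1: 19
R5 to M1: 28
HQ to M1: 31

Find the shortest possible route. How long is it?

138 m — the shortest possible round trip.

With 5 stops there are 5!/2 = 60 distinct round trips (a route and its reverse cost the same).
HQ - U3 - R5 - G1 - Q1 - M1 - HQ: 30+36+31+9+27+31 = 164
HQ - U3 - R5 - G1 - M1 - Q1 - HQ: 30+36+31+32+27+29 = 185
HQ - U3 - R5 - Q1 - G1 - M1 - HQ: 30+36+32+9+32+31 = 170
HQ - U3 - R5 - Q1 - M1 - G1 - HQ: 30+36+32+27+32+24 = 181
HQ - U3 - R5 - M1 - G1 - Q1 - HQ: 30+36+28+32+9+29 = 164
HQ - U3 - R5 - M1 - Q1 - G1 - HQ: 30+36+28+27+9+24 = 154
HQ - U3 - G1 - R5 - Q1 - M1 - HQ: 30+19+31+32+27+31 = 170
HQ - U3 - G1 - R5 - M1 - Q1 - HQ: 30+19+31+28+27+29 = 164
HQ - U3 - G1 - Q1 - R5 - M1 - HQ: 30+19+9+32+28+31 = 149
HQ - U3 - G1 - Q1 - M1 - R5 - HQ: 30+19+9+27+28+35 = 148
HQ - U3 - G1 - M1 - R5 - Q1 - HQ: 30+19+32+28+32+29 = 170
HQ - U3 - G1 - M1 - Q1 - R5 - HQ: 30+19+32+27+32+35 = 175
HQ - U3 - Q1 - R5 - G1 - M1 - HQ: 30+10+32+31+32+31 = 166
HQ - U3 - Q1 - R5 - M1 - G1 - HQ: 30+10+32+28+32+24 = 156
… (46 more)
HQ - G1 - Q1 - U3 - R5 - M1 - HQ: 24+9+10+36+28+31 = 138  ← best
The minimum is 138.
One optimal route: HQ → G1 → Q1 → U3 → R5 → M1 → HQ (or its reverse).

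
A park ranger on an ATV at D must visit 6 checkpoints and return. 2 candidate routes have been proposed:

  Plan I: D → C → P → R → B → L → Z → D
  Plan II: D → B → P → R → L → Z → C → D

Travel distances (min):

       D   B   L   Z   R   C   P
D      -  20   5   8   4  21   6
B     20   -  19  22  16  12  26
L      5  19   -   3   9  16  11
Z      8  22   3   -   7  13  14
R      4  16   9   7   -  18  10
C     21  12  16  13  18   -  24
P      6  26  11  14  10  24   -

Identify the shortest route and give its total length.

101 min — Plan I is the shortest.

Plan I: 21 + 24 + 10 + 16 + 19 + 3 + 8 = 101
Plan II: 20 + 26 + 10 + 9 + 3 + 13 + 21 = 102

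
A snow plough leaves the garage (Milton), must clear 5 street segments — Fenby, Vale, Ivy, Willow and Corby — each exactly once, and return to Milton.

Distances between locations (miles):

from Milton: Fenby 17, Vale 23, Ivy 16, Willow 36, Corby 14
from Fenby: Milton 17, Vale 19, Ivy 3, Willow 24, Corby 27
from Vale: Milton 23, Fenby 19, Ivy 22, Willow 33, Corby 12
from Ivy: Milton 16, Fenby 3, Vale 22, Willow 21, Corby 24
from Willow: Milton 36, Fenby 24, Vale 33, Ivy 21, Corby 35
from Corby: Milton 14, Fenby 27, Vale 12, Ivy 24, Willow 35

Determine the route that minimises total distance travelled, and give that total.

100 miles — the shortest possible round trip.

With 5 stops there are 5!/2 = 60 distinct round trips (a route and its reverse cost the same).
Milton - Fenby - Vale - Ivy - Willow - Corby - Milton: 17+19+22+21+35+14 = 128
Milton - Fenby - Vale - Ivy - Corby - Willow - Milton: 17+19+22+24+35+36 = 153
Milton - Fenby - Vale - Willow - Ivy - Corby - Milton: 17+19+33+21+24+14 = 128
Milton - Fenby - Vale - Willow - Corby - Ivy - Milton: 17+19+33+35+24+16 = 144
Milton - Fenby - Vale - Corby - Ivy - Willow - Milton: 17+19+12+24+21+36 = 129
Milton - Fenby - Vale - Corby - Willow - Ivy - Milton: 17+19+12+35+21+16 = 120
Milton - Fenby - Ivy - Vale - Willow - Corby - Milton: 17+3+22+33+35+14 = 124
Milton - Fenby - Ivy - Vale - Corby - Willow - Milton: 17+3+22+12+35+36 = 125
Milton - Fenby - Ivy - Willow - Vale - Corby - Milton: 17+3+21+33+12+14 = 100
Milton - Fenby - Ivy - Willow - Corby - Vale - Milton: 17+3+21+35+12+23 = 111
Milton - Fenby - Ivy - Corby - Vale - Willow - Milton: 17+3+24+12+33+36 = 125
Milton - Fenby - Ivy - Corby - Willow - Vale - Milton: 17+3+24+35+33+23 = 135
Milton - Fenby - Willow - Vale - Ivy - Corby - Milton: 17+24+33+22+24+14 = 134
Milton - Fenby - Willow - Vale - Corby - Ivy - Milton: 17+24+33+12+24+16 = 126
… (46 more)
The minimum is 100.
One optimal route: Milton → Fenby → Ivy → Willow → Vale → Corby → Milton (or its reverse).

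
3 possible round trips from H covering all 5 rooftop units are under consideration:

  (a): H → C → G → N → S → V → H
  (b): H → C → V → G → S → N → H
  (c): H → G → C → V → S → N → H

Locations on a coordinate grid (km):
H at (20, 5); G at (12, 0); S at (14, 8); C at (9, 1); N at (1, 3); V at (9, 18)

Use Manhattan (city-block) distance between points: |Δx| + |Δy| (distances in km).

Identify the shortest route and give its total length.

(a): 15 + 4 + 14 + 18 + 15 + 24 = 90
(b): 15 + 17 + 21 + 10 + 18 + 21 = 102
(c): 13 + 4 + 17 + 15 + 18 + 21 = 88

88 km — (c) is the shortest.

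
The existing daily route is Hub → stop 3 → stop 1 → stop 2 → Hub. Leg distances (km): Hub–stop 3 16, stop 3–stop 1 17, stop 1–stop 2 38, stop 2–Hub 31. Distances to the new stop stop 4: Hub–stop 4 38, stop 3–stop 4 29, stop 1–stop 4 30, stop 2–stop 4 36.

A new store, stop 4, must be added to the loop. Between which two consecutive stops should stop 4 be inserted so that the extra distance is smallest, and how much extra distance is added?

Insertion cost between consecutive stops i–j is d(i,stop 4) + d(stop 4,j) − d(i,j):
  between Hub and stop 3: 38 + 29 − 16 = 51
  between stop 3 and stop 1: 29 + 30 − 17 = 42
  between stop 1 and stop 2: 30 + 36 − 38 = 28
  between stop 2 and Hub: 36 + 38 − 31 = 43
Cheapest insertion is between stop 1 and stop 2, adding 28.
New total = 102 + 28 = 130.

+28 km — insert stop 4 between stop 1 and stop 2.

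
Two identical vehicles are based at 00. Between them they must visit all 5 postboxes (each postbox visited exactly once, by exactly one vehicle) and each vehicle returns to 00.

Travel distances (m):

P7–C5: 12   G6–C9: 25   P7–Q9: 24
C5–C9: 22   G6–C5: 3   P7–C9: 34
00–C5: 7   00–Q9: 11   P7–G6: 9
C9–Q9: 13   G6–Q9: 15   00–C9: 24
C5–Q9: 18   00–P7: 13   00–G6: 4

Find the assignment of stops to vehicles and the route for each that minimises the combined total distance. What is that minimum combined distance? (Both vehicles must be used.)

There are 2^4 − 1 = 15 ways to divide the 5 stops into two non-empty groups. For each, the best each vehicle can do is its own shortest tour through its group:
  {P7} + {G6, C5, C9, Q9}: 26 + 53 = 79
  {G6} + {P7, C5, C9, Q9}: 8 + 71 = 79
  {P7, G6} + {C5, C9, Q9}: 26 + 53 = 79
  {C5} + {P7, G6, C9, Q9}: 14 + 71 = 85
  {P7, C5} + {G6, C9, Q9}: 32 + 53 = 85
  {G6, C5} + {P7, C9, Q9}: 14 + 71 = 85
  … (15 splits in total)
Best: vehicle 1 00 → P7 → 00 = 26; vehicle 2 00 → G6 → C5 → C9 → Q9 → 00 = 53; combined 79.

79 m — the smallest possible combined total.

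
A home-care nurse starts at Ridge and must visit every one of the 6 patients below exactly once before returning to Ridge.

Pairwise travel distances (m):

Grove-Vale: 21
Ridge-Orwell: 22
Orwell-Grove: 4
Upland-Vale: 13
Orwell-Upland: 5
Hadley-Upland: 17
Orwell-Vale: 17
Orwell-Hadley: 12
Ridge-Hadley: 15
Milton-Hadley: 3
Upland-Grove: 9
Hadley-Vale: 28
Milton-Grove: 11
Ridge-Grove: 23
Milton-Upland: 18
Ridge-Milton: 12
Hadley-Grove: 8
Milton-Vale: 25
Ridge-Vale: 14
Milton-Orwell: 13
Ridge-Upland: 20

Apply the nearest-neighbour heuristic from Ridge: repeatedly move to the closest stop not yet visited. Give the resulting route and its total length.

Nearest-neighbour total = 59 m; route Ridge → Milton → Hadley → Grove → Orwell → Upland → Vale → Ridge.

From Ridge: distances to unvisited — Milton=12, Vale=14, Hadley=15, Upland=20, Orwell=22, Grove=23. Nearest is Milton (12).
From Milton: distances to unvisited — Hadley=3, Grove=11, Orwell=13, Upland=18, Vale=25. Nearest is Hadley (3).
From Hadley: distances to unvisited — Grove=8, Orwell=12, Upland=17, Vale=28. Nearest is Grove (8).
From Grove: distances to unvisited — Orwell=4, Upland=9, Vale=21. Nearest is Orwell (4).
From Orwell: distances to unvisited — Upland=5, Vale=17. Nearest is Upland (5).
From Upland: distances to unvisited — Vale=13. Nearest is Vale (13).
Return Vale→Ridge: 14.
Total = 12 + 3 + 8 + 4 + 5 + 13 + 14 = 59.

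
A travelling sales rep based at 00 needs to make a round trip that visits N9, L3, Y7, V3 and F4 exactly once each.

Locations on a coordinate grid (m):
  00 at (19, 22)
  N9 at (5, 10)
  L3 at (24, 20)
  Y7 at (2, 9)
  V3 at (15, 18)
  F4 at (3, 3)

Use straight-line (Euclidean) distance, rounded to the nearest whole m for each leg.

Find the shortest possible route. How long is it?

With 5 stops there are 5!/2 = 60 distinct round trips (a route and its reverse cost the same).
00→N9→L3→Y7→V3→F4→00: 18+21+25+16+19+25 = 124
00→N9→L3→Y7→F4→V3→00: 18+21+25+6+19+6 = 95
00→N9→L3→V3→Y7→F4→00: 18+21+9+16+6+25 = 95
00→N9→L3→V3→F4→Y7→00: 18+21+9+19+6+21 = 94
00→N9→L3→F4→Y7→V3→00: 18+21+27+6+16+6 = 94
00→N9→L3→F4→V3→Y7→00: 18+21+27+19+16+21 = 122
00→N9→Y7→L3→V3→F4→00: 18+3+25+9+19+25 = 99
00→N9→Y7→L3→F4→V3→00: 18+3+25+27+19+6 = 98
00→N9→Y7→V3→L3→F4→00: 18+3+16+9+27+25 = 98
00→N9→Y7→V3→F4→L3→00: 18+3+16+19+27+5 = 88
00→N9→Y7→F4→L3→V3→00: 18+3+6+27+9+6 = 69
00→N9→Y7→F4→V3→L3→00: 18+3+6+19+9+5 = 60
00→N9→V3→L3→Y7→F4→00: 18+13+9+25+6+25 = 96
00→N9→V3→L3→F4→Y7→00: 18+13+9+27+6+21 = 94
… (46 more)
The minimum is 60.
One optimal route: 00 → N9 → Y7 → F4 → V3 → L3 → 00 (or its reverse).

Shortest round trip = 60 m.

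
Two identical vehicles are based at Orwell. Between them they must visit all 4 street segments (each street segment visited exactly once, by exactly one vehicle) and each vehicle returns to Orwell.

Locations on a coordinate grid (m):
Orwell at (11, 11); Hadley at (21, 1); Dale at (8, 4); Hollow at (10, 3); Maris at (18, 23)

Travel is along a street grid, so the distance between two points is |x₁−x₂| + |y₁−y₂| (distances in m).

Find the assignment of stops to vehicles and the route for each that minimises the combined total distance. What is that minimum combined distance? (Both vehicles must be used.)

There are 2^3 − 1 = 7 ways to divide the 4 stops into two non-empty groups. For each, the best each vehicle can do is its own shortest tour through its group:
  {Hadley} + {Dale, Hollow, Maris}: 40 + 60 = 100
  {Dale} + {Hadley, Hollow, Maris}: 20 + 66 = 86
  {Hadley, Dale} + {Hollow, Maris}: 46 + 56 = 102
  {Hollow} + {Hadley, Dale, Maris}: 18 + 70 = 88
  {Hadley, Hollow} + {Dale, Maris}: 42 + 58 = 100
  {Dale, Hollow} + {Hadley, Maris}: 22 + 64 = 86
  … (7 splits in total)
  {Hadley, Dale, Hollow} + {Maris}: 46 + 38 = 84  ← best
Best: vehicle 1 Orwell → Hadley → Hollow → Dale → Orwell = 46; vehicle 2 Orwell → Maris → Orwell = 38; combined 84.

84 m — the smallest possible combined total.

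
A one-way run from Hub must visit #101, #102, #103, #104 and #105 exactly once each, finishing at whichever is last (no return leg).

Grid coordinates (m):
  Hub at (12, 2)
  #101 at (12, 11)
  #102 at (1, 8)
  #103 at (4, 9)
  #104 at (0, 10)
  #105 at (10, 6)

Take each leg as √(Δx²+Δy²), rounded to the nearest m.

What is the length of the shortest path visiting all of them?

Shortest open route: 22 m.

There are 5! = 120 possible orderings.
Hub → #101 → #102 → #103 → #104 → #105: 9+11+3+4+11 = 38
Hub → #101 → #102 → #103 → #105 → #104: 9+11+3+7+11 = 41
Hub → #101 → #102 → #104 → #103 → #105: 9+11+2+4+7 = 33
Hub → #101 → #102 → #104 → #105 → #103: 9+11+2+11+7 = 40
Hub → #101 → #102 → #105 → #103 → #104: 9+11+9+7+4 = 40
Hub → #101 → #102 → #105 → #104 → #103: 9+11+9+11+4 = 44
Hub → #101 → #103 → #102 → #104 → #105: 9+8+3+2+11 = 33
Hub → #101 → #103 → #102 → #105 → #104: 9+8+3+9+11 = 40
Hub → #101 → #103 → #104 → #102 → #105: 9+8+4+2+9 = 32
Hub → #101 → #103 → #104 → #105 → #102: 9+8+4+11+9 = 41
Hub → #101 → #103 → #105 → #102 → #104: 9+8+7+9+2 = 35
Hub → #101 → #103 → #105 → #104 → #102: 9+8+7+11+2 = 37
Hub → #101 → #104 → #102 → #103 → #105: 9+12+2+3+7 = 33
Hub → #101 → #104 → #102 → #105 → #103: 9+12+2+9+7 = 39
… (106 more)
Hub → #105 → #101 → #103 → #102 → #104: 4+5+8+3+2 = 22  ← best
The minimum is 22.
One shortest path: Hub → #105 → #101 → #103 → #102 → #104.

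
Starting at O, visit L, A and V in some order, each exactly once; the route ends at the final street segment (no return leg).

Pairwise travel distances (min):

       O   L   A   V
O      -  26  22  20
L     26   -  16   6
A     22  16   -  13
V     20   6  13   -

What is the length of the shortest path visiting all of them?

41 min — the minimum one-way total.

There are 3! = 6 possible orderings.
O - L - A - V: 26+16+13 = 55
O - L - V - A: 26+6+13 = 45
O - A - L - V: 22+16+6 = 44
O - A - V - L: 22+13+6 = 41
O - V - L - A: 20+6+16 = 42
O - V - A - L: 20+13+16 = 49
The minimum is 41.
One shortest path: O → A → V → L.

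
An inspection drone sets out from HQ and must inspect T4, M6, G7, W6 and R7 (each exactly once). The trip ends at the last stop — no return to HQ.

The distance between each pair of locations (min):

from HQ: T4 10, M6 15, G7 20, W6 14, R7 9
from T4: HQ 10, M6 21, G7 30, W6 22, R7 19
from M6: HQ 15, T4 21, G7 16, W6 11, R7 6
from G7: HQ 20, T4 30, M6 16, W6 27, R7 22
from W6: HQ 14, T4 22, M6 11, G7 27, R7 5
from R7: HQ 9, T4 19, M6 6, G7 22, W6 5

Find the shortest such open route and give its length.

Minimum one-way distance = 59 min.

There are 5! = 120 possible orderings.
HQ → T4 → M6 → G7 → W6 → R7: 10+21+16+27+5 = 79
HQ → T4 → M6 → G7 → R7 → W6: 10+21+16+22+5 = 74
HQ → T4 → M6 → W6 → G7 → R7: 10+21+11+27+22 = 91
HQ → T4 → M6 → W6 → R7 → G7: 10+21+11+5+22 = 69
HQ → T4 → M6 → R7 → G7 → W6: 10+21+6+22+27 = 86
HQ → T4 → M6 → R7 → W6 → G7: 10+21+6+5+27 = 69
HQ → T4 → G7 → M6 → W6 → R7: 10+30+16+11+5 = 72
HQ → T4 → G7 → M6 → R7 → W6: 10+30+16+6+5 = 67
HQ → T4 → G7 → W6 → M6 → R7: 10+30+27+11+6 = 84
HQ → T4 → G7 → W6 → R7 → M6: 10+30+27+5+6 = 78
HQ → T4 → G7 → R7 → M6 → W6: 10+30+22+6+11 = 79
HQ → T4 → G7 → R7 → W6 → M6: 10+30+22+5+11 = 78
HQ → T4 → W6 → M6 → G7 → R7: 10+22+11+16+22 = 81
HQ → T4 → W6 → M6 → R7 → G7: 10+22+11+6+22 = 71
… (106 more)
HQ → T4 → W6 → R7 → M6 → G7: 10+22+5+6+16 = 59  ← best
The minimum is 59.
One shortest path: HQ → T4 → W6 → R7 → M6 → G7.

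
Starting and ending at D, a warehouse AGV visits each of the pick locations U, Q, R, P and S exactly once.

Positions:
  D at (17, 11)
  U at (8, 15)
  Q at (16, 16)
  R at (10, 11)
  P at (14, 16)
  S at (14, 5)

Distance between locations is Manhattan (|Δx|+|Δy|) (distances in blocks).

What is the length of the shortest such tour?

There are 60 distinct closed tours to check (reversals are equivalent).
D-U-Q-R-P-S-D: 13+9+11+9+11+9 = 62
D-U-Q-R-S-P-D: 13+9+11+10+11+8 = 62
D-U-Q-P-R-S-D: 13+9+2+9+10+9 = 52
D-U-Q-P-S-R-D: 13+9+2+11+10+7 = 52
D-U-Q-S-R-P-D: 13+9+13+10+9+8 = 62
D-U-Q-S-P-R-D: 13+9+13+11+9+7 = 62
D-U-R-Q-P-S-D: 13+6+11+2+11+9 = 52
D-U-R-Q-S-P-D: 13+6+11+13+11+8 = 62
D-U-R-P-Q-S-D: 13+6+9+2+13+9 = 52
D-U-R-P-S-Q-D: 13+6+9+11+13+6 = 58
D-U-R-S-Q-P-D: 13+6+10+13+2+8 = 52
D-U-R-S-P-Q-D: 13+6+10+11+2+6 = 48
D-U-P-Q-R-S-D: 13+7+2+11+10+9 = 52
D-U-P-Q-S-R-D: 13+7+2+13+10+7 = 52
… (46 more)
D-Q-P-U-R-S-D: 6+2+7+6+10+9 = 40  ← best
The minimum is 40.
One optimal route: D → Q → P → U → R → S → D (or its reverse).

40 blocks — the shortest possible round trip.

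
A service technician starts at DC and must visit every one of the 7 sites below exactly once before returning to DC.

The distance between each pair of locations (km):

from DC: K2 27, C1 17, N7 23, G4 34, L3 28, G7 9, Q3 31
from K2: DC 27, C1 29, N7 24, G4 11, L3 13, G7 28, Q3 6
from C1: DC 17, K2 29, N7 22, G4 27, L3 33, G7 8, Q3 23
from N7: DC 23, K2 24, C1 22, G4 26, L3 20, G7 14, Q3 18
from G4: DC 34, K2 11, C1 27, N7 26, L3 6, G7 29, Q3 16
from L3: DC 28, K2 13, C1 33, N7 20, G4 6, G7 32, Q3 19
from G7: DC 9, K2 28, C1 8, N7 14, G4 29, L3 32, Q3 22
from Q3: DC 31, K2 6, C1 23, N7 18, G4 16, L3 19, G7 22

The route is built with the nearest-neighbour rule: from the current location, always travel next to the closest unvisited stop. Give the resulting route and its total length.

Nearest-neighbour total = 108 km; route DC → G7 → C1 → N7 → Q3 → K2 → G4 → L3 → DC.

DC → [G7:9 / C1:17 / N7:23 / K2:27 / L3:28 / Q3:31 / G4:34] → G7 (9)
G7 → [C1:8 / N7:14 / Q3:22 / K2:28 / G4:29 / L3:32] → C1 (8)
C1 → [N7:22 / Q3:23 / G4:27 / K2:29 / L3:33] → N7 (22)
N7 → [Q3:18 / L3:20 / K2:24 / G4:26] → Q3 (18)
Q3 → [K2:6 / G4:16 / L3:19] → K2 (6)
K2 → [G4:11 / L3:13] → G4 (11)
G4 → [L3:6] → L3 (6)
Return L3→DC: 28.
Total = 9 + 8 + 22 + 18 + 6 + 11 + 6 + 28 = 108.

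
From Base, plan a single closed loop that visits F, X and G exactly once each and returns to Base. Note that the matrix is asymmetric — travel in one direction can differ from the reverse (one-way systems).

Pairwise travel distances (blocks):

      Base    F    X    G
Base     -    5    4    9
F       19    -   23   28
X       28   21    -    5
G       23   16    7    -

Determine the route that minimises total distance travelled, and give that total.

Base→F→X→G→Base: 5+23+5+23 = 56
Base→F→G→X→Base: 5+28+7+28 = 68
Base→X→F→G→Base: 4+21+28+23 = 76
Base→X→G→F→Base: 4+5+16+19 = 44
Base→G→F→X→Base: 9+16+23+28 = 76
Base→G→X→F→Base: 9+7+21+19 = 56
The minimum is 44.
One optimal route: Base → X → G → F → Base.

44 blocks — the shortest possible round trip.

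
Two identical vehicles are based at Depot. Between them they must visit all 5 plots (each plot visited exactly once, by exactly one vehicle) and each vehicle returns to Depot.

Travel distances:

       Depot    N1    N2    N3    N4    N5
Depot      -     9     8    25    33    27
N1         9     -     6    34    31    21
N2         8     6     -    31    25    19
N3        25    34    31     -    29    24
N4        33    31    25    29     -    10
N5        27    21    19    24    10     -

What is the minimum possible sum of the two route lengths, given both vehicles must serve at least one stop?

Minimum combined distance: 109.

Check every non-empty split of the stops between the two vehicles; for each half take its own optimal tour:
  {N1} + {N2, N3, N4, N5}: 18 + 91 = 109
  {N2} + {N1, N3, N4, N5}: 16 + 94 = 110
  {N1, N2} + {N3, N4, N5}: 23 + 91 = 114
  {N3} + {N1, N2, N4, N5}: 50 + 73 = 123
  {N1, N3} + {N2, N4, N5}: 68 + 70 = 138
  {N2, N3} + {N1, N4, N5}: 64 + 73 = 137
  … (15 splits in total)
Best: vehicle 1 Depot → N1 → Depot = 18; vehicle 2 Depot → N2 → N5 → N4 → N3 → Depot = 91; combined 109.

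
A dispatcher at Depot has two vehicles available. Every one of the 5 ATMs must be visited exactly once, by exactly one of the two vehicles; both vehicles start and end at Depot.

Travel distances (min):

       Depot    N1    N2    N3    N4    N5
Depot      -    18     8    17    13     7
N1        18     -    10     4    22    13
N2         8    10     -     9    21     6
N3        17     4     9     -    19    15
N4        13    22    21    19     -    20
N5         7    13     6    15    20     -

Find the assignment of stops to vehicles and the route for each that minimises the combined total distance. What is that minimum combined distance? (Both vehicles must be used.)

Minimum combined distance: 67 min.

Check every non-empty split of the stops between the two vehicles; for each half take its own optimal tour:
  {N1} + {N2, N3, N4, N5}: 36 + 54 = 90
  {N2} + {N1, N3, N4, N5}: 16 + 56 = 72
  {N1, N2} + {N3, N4, N5}: 36 + 54 = 90
  {N3} + {N1, N2, N4, N5}: 34 + 58 = 92
  {N1, N3} + {N2, N4, N5}: 39 + 47 = 86
  {N2, N3} + {N1, N4, N5}: 34 + 55 = 89
  … (15 splits in total)
  {N4} + {N1, N2, N3, N5}: 26 + 41 = 67  ← best
Best: vehicle 1 Depot → N4 → Depot = 26; vehicle 2 Depot → N2 → N3 → N1 → N5 → Depot = 41; combined 67.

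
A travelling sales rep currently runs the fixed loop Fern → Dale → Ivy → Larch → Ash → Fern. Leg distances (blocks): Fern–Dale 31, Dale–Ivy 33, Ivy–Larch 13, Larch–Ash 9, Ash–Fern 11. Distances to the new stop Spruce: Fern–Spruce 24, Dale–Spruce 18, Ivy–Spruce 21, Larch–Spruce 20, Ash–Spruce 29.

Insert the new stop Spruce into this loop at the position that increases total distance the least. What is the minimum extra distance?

Adding 6 blocks by placing Spruce on the Dale–Ivy leg.

Insertion cost between consecutive stops i–j is d(i,Spruce) + d(Spruce,j) − d(i,j):
  between Fern and Dale: 24 + 18 − 31 = 11
  between Dale and Ivy: 18 + 21 − 33 = 6
  between Ivy and Larch: 21 + 20 − 13 = 28
  between Larch and Ash: 20 + 29 − 9 = 40
  between Ash and Fern: 29 + 24 − 11 = 42
Cheapest insertion is between Dale and Ivy, adding 6.
New total = 97 + 6 = 103.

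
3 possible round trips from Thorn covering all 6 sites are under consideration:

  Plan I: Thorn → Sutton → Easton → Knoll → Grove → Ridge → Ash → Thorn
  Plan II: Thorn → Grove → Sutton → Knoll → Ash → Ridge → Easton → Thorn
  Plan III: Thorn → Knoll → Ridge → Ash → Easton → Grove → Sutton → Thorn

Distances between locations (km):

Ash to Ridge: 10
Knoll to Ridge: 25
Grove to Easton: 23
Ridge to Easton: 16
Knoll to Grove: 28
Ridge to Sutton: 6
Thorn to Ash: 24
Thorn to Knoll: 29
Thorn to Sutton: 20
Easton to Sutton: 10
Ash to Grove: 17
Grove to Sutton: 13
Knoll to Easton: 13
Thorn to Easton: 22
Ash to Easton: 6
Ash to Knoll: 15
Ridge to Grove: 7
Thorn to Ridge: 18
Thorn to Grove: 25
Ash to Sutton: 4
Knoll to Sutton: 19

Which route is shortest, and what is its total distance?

112 km — Plan I is the shortest.

Plan I: 20 + 10 + 13 + 28 + 7 + 10 + 24 = 112
Plan II: 25 + 13 + 19 + 15 + 10 + 16 + 22 = 120
Plan III: 29 + 25 + 10 + 6 + 23 + 13 + 20 = 126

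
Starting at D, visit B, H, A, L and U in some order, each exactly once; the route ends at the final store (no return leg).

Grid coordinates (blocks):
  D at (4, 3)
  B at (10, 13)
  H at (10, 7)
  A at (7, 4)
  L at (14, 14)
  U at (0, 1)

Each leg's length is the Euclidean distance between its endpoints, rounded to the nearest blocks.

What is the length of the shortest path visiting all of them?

Shortest open route: 26 blocks.

There are 5! = 120 possible orderings.
D - B - H - A - L - U: 12+6+4+12+19 = 53
D - B - H - A - U - L: 12+6+4+8+19 = 49
D - B - H - L - A - U: 12+6+8+12+8 = 46
D - B - H - L - U - A: 12+6+8+19+8 = 53
D - B - H - U - A - L: 12+6+12+8+12 = 50
D - B - H - U - L - A: 12+6+12+19+12 = 61
D - B - A - H - L - U: 12+9+4+8+19 = 52
D - B - A - H - U - L: 12+9+4+12+19 = 56
D - B - A - L - H - U: 12+9+12+8+12 = 53
D - B - A - L - U - H: 12+9+12+19+12 = 64
D - B - A - U - H - L: 12+9+8+12+8 = 49
D - B - A - U - L - H: 12+9+8+19+8 = 56
D - B - L - H - A - U: 12+4+8+4+8 = 36
D - B - L - H - U - A: 12+4+8+12+8 = 44
… (106 more)
D - U - A - H - B - L: 4+8+4+6+4 = 26  ← best
The minimum is 26.
One shortest path: D → U → A → H → B → L.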